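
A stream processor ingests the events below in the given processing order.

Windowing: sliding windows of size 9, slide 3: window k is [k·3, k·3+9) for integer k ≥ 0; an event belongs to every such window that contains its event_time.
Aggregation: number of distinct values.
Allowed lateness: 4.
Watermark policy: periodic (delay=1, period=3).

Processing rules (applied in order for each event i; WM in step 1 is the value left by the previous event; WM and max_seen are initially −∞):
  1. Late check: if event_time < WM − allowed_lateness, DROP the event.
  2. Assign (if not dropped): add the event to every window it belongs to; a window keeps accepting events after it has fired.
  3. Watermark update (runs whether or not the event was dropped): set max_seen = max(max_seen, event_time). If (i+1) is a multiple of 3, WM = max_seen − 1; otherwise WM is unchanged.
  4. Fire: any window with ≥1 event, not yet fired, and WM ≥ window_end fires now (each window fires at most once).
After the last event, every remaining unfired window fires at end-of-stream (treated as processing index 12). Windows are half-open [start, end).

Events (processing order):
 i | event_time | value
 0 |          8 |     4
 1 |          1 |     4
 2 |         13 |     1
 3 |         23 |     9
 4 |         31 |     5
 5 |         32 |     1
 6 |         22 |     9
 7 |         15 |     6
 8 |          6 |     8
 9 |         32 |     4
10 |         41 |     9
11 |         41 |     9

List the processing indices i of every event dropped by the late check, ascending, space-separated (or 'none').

i=0 t=8 v=4: → [6,15),[3,12),[0,9); WM=−∞
i=1 t=1 v=4: → [0,9); WM=−∞
i=2 t=13 v=1: → [12,21),[9,18),[6,15); WM=12; [0,9) fires=1 [3,12) fires=1
i=3 t=23 v=9: → [21,30),[18,27),[15,24); WM=12
i=4 t=31 v=5: → [30,39),[27,36),[24,33); WM=12
i=5 t=32 v=1: → [30,39),[27,36),[24,33); WM=31; [6,15) fires=2 [9,18) fires=1 [12,21) fires=1 [15,24) fires=1 [18,27) fires=1 [21,30) fires=1
i=6 t=22 v=9: DROP (t<31-4); WM=31
i=7 t=15 v=6: DROP (t<31-4); WM=31
i=8 t=6 v=8: DROP (t<31-4); WM=31
i=9 t=32 v=4: → [30,39),[27,36),[24,33); WM=31
i=10 t=41 v=9: → [39,48),[36,45),[33,42); WM=31
i=11 t=41 v=9: → [39,48),[36,45),[33,42); WM=40; [24,33) fires=3 [27,36) fires=3 [30,39) fires=3

6 7 8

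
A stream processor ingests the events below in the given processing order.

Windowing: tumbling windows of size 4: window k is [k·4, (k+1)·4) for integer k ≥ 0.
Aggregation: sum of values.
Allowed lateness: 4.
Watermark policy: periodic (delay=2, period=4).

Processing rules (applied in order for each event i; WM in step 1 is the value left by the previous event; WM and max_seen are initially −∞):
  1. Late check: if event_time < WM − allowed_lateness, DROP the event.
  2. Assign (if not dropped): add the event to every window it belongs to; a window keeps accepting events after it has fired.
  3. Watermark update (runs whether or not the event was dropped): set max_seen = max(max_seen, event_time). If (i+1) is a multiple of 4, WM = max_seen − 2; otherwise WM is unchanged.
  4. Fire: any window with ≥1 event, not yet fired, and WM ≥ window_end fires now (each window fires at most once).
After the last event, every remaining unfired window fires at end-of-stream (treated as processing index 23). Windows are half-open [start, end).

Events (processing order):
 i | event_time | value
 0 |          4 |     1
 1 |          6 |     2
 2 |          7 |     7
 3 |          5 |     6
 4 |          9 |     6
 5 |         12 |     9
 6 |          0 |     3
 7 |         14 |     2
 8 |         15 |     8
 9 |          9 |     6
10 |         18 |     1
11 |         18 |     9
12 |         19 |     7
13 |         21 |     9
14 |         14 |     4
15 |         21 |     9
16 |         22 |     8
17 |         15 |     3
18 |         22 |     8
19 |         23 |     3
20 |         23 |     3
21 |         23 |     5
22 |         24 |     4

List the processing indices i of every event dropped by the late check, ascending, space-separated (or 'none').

6

i=0 t=4 v=1: → [4,8); WM=−∞
i=1 t=6 v=2: → [4,8); WM=−∞
i=2 t=7 v=7: → [4,8); WM=−∞
i=3 t=5 v=6: → [4,8); WM=5
i=4 t=9 v=6: → [8,12); WM=5
i=5 t=12 v=9: → [12,16); WM=5
i=6 t=0 v=3: DROP (t<5-4); WM=5
i=7 t=14 v=2: → [12,16); WM=12; [4,8) fires=16 [8,12) fires=6
i=8 t=15 v=8: → [12,16); WM=12
i=9 t=9 v=6: → [8,12); WM=12
i=10 t=18 v=1: → [16,20); WM=12
i=11 t=18 v=9: → [16,20); WM=16; [12,16) fires=19
i=12 t=19 v=7: → [16,20); WM=16
i=13 t=21 v=9: → [20,24); WM=16
i=14 t=14 v=4: → [12,16); WM=16
i=15 t=21 v=9: → [20,24); WM=19
i=16 t=22 v=8: → [20,24); WM=19
i=17 t=15 v=3: → [12,16); WM=19
i=18 t=22 v=8: → [20,24); WM=19
i=19 t=23 v=3: → [20,24); WM=21; [16,20) fires=17
i=20 t=23 v=3: → [20,24); WM=21
i=21 t=23 v=5: → [20,24); WM=21
i=22 t=24 v=4: → [24,28); WM=21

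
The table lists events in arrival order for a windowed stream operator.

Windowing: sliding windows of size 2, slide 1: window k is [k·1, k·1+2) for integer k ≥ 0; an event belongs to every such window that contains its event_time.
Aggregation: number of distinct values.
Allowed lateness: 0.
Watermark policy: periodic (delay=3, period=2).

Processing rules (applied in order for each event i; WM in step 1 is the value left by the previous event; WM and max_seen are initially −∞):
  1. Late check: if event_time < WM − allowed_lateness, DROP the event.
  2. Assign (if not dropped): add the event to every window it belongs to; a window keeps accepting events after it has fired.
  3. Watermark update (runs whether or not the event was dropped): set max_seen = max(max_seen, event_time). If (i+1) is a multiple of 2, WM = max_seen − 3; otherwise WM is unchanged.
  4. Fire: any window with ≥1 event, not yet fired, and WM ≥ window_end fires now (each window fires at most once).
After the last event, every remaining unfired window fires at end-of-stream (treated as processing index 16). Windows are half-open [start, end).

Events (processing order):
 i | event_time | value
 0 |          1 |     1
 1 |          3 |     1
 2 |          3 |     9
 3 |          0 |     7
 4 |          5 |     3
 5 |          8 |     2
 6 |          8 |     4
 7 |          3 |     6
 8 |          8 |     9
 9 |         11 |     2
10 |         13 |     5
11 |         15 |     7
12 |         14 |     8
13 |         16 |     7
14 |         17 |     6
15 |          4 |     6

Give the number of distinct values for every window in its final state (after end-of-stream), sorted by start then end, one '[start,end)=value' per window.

[0,2)=2 [1,3)=1 [2,4)=2 [3,5)=2 [4,6)=1 [5,7)=1 [7,9)=3 [8,10)=3 [10,12)=1 [11,13)=1 [12,14)=1 [13,15)=2 [14,16)=2 [15,17)=1 [16,18)=2 [17,19)=1

i=0 t=1 v=1: → [1,3),[0,2); WM=−∞
i=1 t=3 v=1: → [3,5),[2,4); WM=0
i=2 t=3 v=9: → [3,5),[2,4); WM=0
i=3 t=0 v=7: → [0,2); WM=0
i=4 t=5 v=3: → [5,7),[4,6); WM=0
i=5 t=8 v=2: → [8,10),[7,9); WM=5; [0,2) fires=2 [1,3) fires=1 [2,4) fires=2 [3,5) fires=2
i=6 t=8 v=4: → [8,10),[7,9); WM=5
i=7 t=3 v=6: DROP (t<5-0); WM=5
i=8 t=8 v=9: → [8,10),[7,9); WM=5
i=9 t=11 v=2: → [11,13),[10,12); WM=8; [4,6) fires=1 [5,7) fires=1
i=10 t=13 v=5: → [13,15),[12,14); WM=8
i=11 t=15 v=7: → [15,17),[14,16); WM=12; [7,9) fires=3 [8,10) fires=3 [10,12) fires=1
i=12 t=14 v=8: → [14,16),[13,15); WM=12
i=13 t=16 v=7: → [16,18),[15,17); WM=13; [11,13) fires=1
i=14 t=17 v=6: → [17,19),[16,18); WM=13
i=15 t=4 v=6: DROP (t<13-0); WM=14; [12,14) fires=1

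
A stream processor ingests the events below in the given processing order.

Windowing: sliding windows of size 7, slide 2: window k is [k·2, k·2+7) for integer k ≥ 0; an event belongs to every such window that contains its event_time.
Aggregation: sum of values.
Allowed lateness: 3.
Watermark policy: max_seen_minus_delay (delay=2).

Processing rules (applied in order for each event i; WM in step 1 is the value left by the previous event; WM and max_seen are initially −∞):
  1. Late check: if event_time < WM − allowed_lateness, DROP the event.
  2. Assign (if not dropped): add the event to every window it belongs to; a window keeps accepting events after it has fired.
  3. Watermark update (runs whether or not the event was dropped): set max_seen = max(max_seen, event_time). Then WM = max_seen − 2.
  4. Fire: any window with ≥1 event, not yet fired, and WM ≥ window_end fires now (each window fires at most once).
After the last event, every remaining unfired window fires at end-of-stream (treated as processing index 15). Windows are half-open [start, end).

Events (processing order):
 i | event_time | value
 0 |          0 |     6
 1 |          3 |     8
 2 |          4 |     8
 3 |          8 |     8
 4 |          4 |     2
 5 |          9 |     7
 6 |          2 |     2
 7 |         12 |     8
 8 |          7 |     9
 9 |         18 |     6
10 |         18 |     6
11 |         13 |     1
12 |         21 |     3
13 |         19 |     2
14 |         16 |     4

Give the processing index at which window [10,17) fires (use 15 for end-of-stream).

i=0 t=0 v=6: → [0,7); WM=-2
i=1 t=3 v=8: → [2,9),[0,7); WM=1
i=2 t=4 v=8: → [4,11),[2,9),[0,7); WM=2
i=3 t=8 v=8: → [8,15),[6,13),[4,11),[2,9); WM=6
i=4 t=4 v=2: → [4,11),[2,9),[0,7); WM=6
i=5 t=9 v=7: → [8,15),[6,13),[4,11); WM=7; [0,7) fires=24
i=6 t=2 v=2: DROP (t<7-3); WM=7
i=7 t=12 v=8: → [12,19),[10,17),[8,15),[6,13); WM=10; [2,9) fires=26
i=8 t=7 v=9: → [6,13),[4,11),[2,9); WM=10
i=9 t=18 v=6: → [18,25),[16,23),[14,21),[12,19); WM=16; [4,11) fires=34 [6,13) fires=32 [8,15) fires=23
i=10 t=18 v=6: → [18,25),[16,23),[14,21),[12,19); WM=16
i=11 t=13 v=1: → [12,19),[10,17),[8,15); WM=16
i=12 t=21 v=3: → [20,27),[18,25),[16,23); WM=19; [10,17) fires=9 [12,19) fires=21
i=13 t=19 v=2: → [18,25),[16,23),[14,21); WM=19
i=14 t=16 v=4: → [16,23),[14,21),[12,19),[10,17); WM=19

12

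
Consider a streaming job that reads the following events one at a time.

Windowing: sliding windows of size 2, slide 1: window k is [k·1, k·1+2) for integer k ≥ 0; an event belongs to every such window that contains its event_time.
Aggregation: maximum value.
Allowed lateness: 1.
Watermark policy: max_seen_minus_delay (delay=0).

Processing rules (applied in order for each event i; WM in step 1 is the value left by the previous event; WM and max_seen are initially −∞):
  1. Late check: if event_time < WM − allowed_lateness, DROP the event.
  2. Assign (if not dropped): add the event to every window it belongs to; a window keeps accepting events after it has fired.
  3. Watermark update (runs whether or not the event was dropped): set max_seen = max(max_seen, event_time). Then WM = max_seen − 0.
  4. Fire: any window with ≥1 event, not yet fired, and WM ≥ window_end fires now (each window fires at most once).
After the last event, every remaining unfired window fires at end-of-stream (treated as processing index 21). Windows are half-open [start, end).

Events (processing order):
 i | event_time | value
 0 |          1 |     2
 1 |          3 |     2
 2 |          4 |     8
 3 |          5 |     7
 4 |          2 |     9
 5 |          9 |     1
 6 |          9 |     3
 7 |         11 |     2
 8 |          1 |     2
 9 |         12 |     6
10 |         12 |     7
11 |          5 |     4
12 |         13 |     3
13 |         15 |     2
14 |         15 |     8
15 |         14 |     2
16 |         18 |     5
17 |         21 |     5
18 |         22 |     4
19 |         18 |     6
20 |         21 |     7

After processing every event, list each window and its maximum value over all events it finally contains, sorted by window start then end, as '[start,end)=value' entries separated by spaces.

i=0 t=1 v=2: → [1,3),[0,2); WM=1
i=1 t=3 v=2: → [3,5),[2,4); WM=3; [0,2) fires=2 [1,3) fires=2
i=2 t=4 v=8: → [4,6),[3,5); WM=4; [2,4) fires=2
i=3 t=5 v=7: → [5,7),[4,6); WM=5; [3,5) fires=8
i=4 t=2 v=9: DROP (t<5-1); WM=5
i=5 t=9 v=1: → [9,11),[8,10); WM=9; [4,6) fires=8 [5,7) fires=7
i=6 t=9 v=3: → [9,11),[8,10); WM=9
i=7 t=11 v=2: → [11,13),[10,12); WM=11; [8,10) fires=3 [9,11) fires=3
i=8 t=1 v=2: DROP (t<11-1); WM=11
i=9 t=12 v=6: → [12,14),[11,13); WM=12; [10,12) fires=2
i=10 t=12 v=7: → [12,14),[11,13); WM=12
i=11 t=5 v=4: DROP (t<12-1); WM=12
i=12 t=13 v=3: → [13,15),[12,14); WM=13; [11,13) fires=7
i=13 t=15 v=2: → [15,17),[14,16); WM=15; [12,14) fires=7 [13,15) fires=3
i=14 t=15 v=8: → [15,17),[14,16); WM=15
i=15 t=14 v=2: → [14,16),[13,15); WM=15
i=16 t=18 v=5: → [18,20),[17,19); WM=18; [14,16) fires=8 [15,17) fires=8
i=17 t=21 v=5: → [21,23),[20,22); WM=21; [17,19) fires=5 [18,20) fires=5
i=18 t=22 v=4: → [22,24),[21,23); WM=22; [20,22) fires=5
i=19 t=18 v=6: DROP (t<22-1); WM=22
i=20 t=21 v=7: → [21,23),[20,22); WM=22

[0,2)=2 [1,3)=2 [2,4)=2 [3,5)=8 [4,6)=8 [5,7)=7 [8,10)=3 [9,11)=3 [10,12)=2 [11,13)=7 [12,14)=7 [13,15)=3 [14,16)=8 [15,17)=8 [17,19)=5 [18,20)=5 [20,22)=7 [21,23)=7 [22,24)=4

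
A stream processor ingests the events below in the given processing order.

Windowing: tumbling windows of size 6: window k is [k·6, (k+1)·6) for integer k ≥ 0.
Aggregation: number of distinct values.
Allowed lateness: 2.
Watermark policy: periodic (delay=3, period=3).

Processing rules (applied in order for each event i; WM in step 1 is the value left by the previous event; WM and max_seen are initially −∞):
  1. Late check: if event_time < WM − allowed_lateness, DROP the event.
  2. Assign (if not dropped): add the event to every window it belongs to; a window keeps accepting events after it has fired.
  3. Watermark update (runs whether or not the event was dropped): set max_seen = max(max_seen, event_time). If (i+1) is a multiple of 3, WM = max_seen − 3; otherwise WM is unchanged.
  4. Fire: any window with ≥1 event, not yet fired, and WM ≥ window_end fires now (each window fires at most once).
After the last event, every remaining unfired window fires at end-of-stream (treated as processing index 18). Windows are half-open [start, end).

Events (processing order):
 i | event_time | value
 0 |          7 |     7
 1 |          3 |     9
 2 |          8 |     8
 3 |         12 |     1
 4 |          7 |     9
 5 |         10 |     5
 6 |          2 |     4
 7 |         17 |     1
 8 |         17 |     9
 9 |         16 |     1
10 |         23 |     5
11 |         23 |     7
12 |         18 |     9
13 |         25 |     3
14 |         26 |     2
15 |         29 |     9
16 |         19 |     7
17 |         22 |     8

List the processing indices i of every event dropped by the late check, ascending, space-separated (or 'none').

6 16

i=0 t=7 v=7: → [6,12); WM=−∞
i=1 t=3 v=9: → [0,6); WM=−∞
i=2 t=8 v=8: → [6,12); WM=5
i=3 t=12 v=1: → [12,18); WM=5
i=4 t=7 v=9: → [6,12); WM=5
i=5 t=10 v=5: → [6,12); WM=9; [0,6) fires=1
i=6 t=2 v=4: DROP (t<9-2); WM=9
i=7 t=17 v=1: → [12,18); WM=9
i=8 t=17 v=9: → [12,18); WM=14; [6,12) fires=4
i=9 t=16 v=1: → [12,18); WM=14
i=10 t=23 v=5: → [18,24); WM=14
i=11 t=23 v=7: → [18,24); WM=20; [12,18) fires=2
i=12 t=18 v=9: → [18,24); WM=20
i=13 t=25 v=3: → [24,30); WM=20
i=14 t=26 v=2: → [24,30); WM=23
i=15 t=29 v=9: → [24,30); WM=23
i=16 t=19 v=7: DROP (t<23-2); WM=23
i=17 t=22 v=8: → [18,24); WM=26; [18,24) fires=4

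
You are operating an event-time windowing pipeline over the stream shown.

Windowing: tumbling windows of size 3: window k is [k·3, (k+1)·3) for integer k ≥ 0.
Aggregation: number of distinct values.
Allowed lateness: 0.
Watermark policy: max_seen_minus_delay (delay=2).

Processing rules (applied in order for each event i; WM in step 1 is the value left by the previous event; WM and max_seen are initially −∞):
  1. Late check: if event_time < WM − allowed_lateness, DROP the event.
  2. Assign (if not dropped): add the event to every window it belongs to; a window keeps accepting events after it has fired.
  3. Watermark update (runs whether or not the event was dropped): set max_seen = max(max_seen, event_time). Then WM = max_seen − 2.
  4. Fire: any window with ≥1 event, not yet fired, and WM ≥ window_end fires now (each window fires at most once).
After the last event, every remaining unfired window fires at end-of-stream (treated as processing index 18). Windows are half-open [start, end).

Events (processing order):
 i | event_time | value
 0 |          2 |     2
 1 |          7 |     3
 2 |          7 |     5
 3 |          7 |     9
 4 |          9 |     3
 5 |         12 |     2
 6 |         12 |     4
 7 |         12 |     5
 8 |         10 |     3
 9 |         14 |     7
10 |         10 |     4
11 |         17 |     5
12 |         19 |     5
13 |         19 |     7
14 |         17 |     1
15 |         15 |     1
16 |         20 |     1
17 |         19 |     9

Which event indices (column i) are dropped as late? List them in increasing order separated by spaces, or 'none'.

i=0 t=2 v=2: → [0,3); WM=0
i=1 t=7 v=3: → [6,9); WM=5; [0,3) fires=1
i=2 t=7 v=5: → [6,9); WM=5
i=3 t=7 v=9: → [6,9); WM=5
i=4 t=9 v=3: → [9,12); WM=7
i=5 t=12 v=2: → [12,15); WM=10; [6,9) fires=3
i=6 t=12 v=4: → [12,15); WM=10
i=7 t=12 v=5: → [12,15); WM=10
i=8 t=10 v=3: → [9,12); WM=10
i=9 t=14 v=7: → [12,15); WM=12; [9,12) fires=1
i=10 t=10 v=4: DROP (t<12-0); WM=12
i=11 t=17 v=5: → [15,18); WM=15; [12,15) fires=4
i=12 t=19 v=5: → [18,21); WM=17
i=13 t=19 v=7: → [18,21); WM=17
i=14 t=17 v=1: → [15,18); WM=17
i=15 t=15 v=1: DROP (t<17-0); WM=17
i=16 t=20 v=1: → [18,21); WM=18; [15,18) fires=2
i=17 t=19 v=9: → [18,21); WM=18

10 15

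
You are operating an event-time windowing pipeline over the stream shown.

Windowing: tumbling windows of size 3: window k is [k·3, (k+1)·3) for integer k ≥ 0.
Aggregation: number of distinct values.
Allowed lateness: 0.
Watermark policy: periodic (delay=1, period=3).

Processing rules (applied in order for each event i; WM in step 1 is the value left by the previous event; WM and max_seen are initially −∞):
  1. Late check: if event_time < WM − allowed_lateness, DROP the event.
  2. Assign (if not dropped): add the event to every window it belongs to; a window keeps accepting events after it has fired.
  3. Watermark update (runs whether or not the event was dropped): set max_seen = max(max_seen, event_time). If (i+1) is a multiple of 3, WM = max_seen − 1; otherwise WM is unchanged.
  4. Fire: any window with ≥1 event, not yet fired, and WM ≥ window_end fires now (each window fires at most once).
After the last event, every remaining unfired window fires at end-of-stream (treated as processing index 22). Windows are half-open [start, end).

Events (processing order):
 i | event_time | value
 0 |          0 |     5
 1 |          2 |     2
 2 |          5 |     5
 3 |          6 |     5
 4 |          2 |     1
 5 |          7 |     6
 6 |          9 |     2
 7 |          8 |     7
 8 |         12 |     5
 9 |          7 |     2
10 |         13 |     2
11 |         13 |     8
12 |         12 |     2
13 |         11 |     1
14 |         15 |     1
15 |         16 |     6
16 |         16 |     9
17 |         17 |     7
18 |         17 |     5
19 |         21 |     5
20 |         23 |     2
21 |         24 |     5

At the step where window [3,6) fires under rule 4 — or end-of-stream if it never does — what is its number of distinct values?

1

i=0 t=0 v=5: → [0,3); WM=−∞
i=1 t=2 v=2: → [0,3); WM=−∞
i=2 t=5 v=5: → [3,6); WM=4; [0,3) fires=2
i=3 t=6 v=5: → [6,9); WM=4
i=4 t=2 v=1: DROP (t<4-0); WM=4
i=5 t=7 v=6: → [6,9); WM=6; [3,6) fires=1
i=6 t=9 v=2: → [9,12); WM=6
i=7 t=8 v=7: → [6,9); WM=6
i=8 t=12 v=5: → [12,15); WM=11; [6,9) fires=3
i=9 t=7 v=2: DROP (t<11-0); WM=11
i=10 t=13 v=2: → [12,15); WM=11
i=11 t=13 v=8: → [12,15); WM=12; [9,12) fires=1
i=12 t=12 v=2: → [12,15); WM=12
i=13 t=11 v=1: DROP (t<12-0); WM=12
i=14 t=15 v=1: → [15,18); WM=14
i=15 t=16 v=6: → [15,18); WM=14
i=16 t=16 v=9: → [15,18); WM=14
i=17 t=17 v=7: → [15,18); WM=16; [12,15) fires=3
i=18 t=17 v=5: → [15,18); WM=16
i=19 t=21 v=5: → [21,24); WM=16
i=20 t=23 v=2: → [21,24); WM=22; [15,18) fires=5
i=21 t=24 v=5: → [24,27); WM=22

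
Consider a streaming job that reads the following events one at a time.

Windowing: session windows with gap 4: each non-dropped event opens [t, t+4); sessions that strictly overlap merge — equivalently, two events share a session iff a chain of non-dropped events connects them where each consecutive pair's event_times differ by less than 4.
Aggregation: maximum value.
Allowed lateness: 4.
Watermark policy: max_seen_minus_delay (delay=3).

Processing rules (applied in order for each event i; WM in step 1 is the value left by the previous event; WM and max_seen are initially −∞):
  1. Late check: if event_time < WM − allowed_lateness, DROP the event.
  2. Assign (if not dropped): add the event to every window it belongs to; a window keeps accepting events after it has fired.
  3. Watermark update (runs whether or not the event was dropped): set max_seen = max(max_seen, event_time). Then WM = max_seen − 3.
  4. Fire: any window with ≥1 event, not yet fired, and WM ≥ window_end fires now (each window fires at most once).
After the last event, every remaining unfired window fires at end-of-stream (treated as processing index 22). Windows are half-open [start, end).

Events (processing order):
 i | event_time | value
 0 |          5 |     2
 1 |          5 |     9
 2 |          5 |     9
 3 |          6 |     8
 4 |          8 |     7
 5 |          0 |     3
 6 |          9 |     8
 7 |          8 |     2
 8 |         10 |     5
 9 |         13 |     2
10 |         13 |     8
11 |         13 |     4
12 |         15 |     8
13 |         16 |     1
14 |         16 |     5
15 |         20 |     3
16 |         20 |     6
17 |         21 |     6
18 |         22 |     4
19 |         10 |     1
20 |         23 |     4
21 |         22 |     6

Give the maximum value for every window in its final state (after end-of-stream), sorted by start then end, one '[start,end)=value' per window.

i=0 t=5 v=2: → [5,9); WM=2
i=1 t=5 v=9: → [5,9); WM=2
i=2 t=5 v=9: → [5,9); WM=2
i=3 t=6 v=8: → [5,10); WM=3
i=4 t=8 v=7: → [5,12); WM=5
i=5 t=0 v=3: DROP (t<5-4); WM=5
i=6 t=9 v=8: → [5,13); WM=6
i=7 t=8 v=2: → [5,13); WM=6
i=8 t=10 v=5: → [5,14); WM=7
i=9 t=13 v=2: → [5,17); WM=10
i=10 t=13 v=8: → [5,17); WM=10
i=11 t=13 v=4: → [5,17); WM=10
i=12 t=15 v=8: → [5,19); WM=12
i=13 t=16 v=1: → [5,20); WM=13
i=14 t=16 v=5: → [5,20); WM=13
i=15 t=20 v=3: → [20,24); WM=17
i=16 t=20 v=6: → [20,24); WM=17
i=17 t=21 v=6: → [20,25); WM=18
i=18 t=22 v=4: → [20,26); WM=19
i=19 t=10 v=1: DROP (t<19-4); WM=19
i=20 t=23 v=4: → [20,27); WM=20
i=21 t=22 v=6: → [20,27); WM=20

[5,20)=9 [20,27)=6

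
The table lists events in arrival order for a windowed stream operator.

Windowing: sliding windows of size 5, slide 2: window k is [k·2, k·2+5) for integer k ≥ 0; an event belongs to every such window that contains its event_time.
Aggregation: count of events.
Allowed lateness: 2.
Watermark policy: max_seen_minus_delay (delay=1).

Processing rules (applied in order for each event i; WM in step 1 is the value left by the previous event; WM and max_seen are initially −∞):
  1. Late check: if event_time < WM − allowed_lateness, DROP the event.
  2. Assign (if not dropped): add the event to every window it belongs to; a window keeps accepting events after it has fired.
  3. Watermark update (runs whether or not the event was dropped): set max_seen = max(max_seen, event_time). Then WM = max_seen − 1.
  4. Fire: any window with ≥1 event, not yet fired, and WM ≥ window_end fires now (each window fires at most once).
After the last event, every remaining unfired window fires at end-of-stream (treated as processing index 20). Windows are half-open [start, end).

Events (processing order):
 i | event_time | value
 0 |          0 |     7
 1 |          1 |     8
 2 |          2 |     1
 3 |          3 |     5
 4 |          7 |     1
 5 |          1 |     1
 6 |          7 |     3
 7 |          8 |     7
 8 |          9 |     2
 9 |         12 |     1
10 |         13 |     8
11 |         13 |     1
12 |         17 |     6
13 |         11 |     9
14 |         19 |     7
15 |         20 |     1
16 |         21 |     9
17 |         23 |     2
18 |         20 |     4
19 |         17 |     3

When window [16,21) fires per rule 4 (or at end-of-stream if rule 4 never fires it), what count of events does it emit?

3

i=0 t=0 v=7: → [0,5); WM=-1
i=1 t=1 v=8: → [0,5); WM=0
i=2 t=2 v=1: → [2,7),[0,5); WM=1
i=3 t=3 v=5: → [2,7),[0,5); WM=2
i=4 t=7 v=1: → [6,11),[4,9); WM=6; [0,5) fires=4
i=5 t=1 v=1: DROP (t<6-2); WM=6
i=6 t=7 v=3: → [6,11),[4,9); WM=6
i=7 t=8 v=7: → [8,13),[6,11),[4,9); WM=7; [2,7) fires=2
i=8 t=9 v=2: → [8,13),[6,11); WM=8
i=9 t=12 v=1: → [12,17),[10,15),[8,13); WM=11; [4,9) fires=3 [6,11) fires=4
i=10 t=13 v=8: → [12,17),[10,15); WM=12
i=11 t=13 v=1: → [12,17),[10,15); WM=12
i=12 t=17 v=6: → [16,21),[14,19); WM=16; [8,13) fires=3 [10,15) fires=3
i=13 t=11 v=9: DROP (t<16-2); WM=16
i=14 t=19 v=7: → [18,23),[16,21); WM=18; [12,17) fires=3
i=15 t=20 v=1: → [20,25),[18,23),[16,21); WM=19; [14,19) fires=1
i=16 t=21 v=9: → [20,25),[18,23); WM=20
i=17 t=23 v=2: → [22,27),[20,25); WM=22; [16,21) fires=3
i=18 t=20 v=4: → [20,25),[18,23),[16,21); WM=22
i=19 t=17 v=3: DROP (t<22-2); WM=22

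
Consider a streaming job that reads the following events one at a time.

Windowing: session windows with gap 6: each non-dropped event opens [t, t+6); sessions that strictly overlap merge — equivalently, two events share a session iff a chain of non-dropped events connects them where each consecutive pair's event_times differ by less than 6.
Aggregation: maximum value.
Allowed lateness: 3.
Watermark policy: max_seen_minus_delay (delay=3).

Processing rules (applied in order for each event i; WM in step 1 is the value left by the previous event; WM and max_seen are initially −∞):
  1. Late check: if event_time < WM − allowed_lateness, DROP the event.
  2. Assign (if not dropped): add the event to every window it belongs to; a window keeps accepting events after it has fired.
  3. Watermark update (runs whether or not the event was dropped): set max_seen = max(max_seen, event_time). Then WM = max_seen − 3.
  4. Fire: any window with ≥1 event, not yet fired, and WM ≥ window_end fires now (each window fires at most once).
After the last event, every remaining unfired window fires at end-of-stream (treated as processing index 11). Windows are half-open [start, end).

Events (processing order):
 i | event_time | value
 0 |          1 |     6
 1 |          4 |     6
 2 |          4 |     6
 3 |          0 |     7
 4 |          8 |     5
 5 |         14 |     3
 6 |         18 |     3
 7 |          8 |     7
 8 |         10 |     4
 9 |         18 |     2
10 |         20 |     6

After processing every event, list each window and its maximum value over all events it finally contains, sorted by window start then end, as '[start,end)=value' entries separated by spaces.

[0,14)=7 [14,26)=6

i=0 t=1 v=6: → [1,7); WM=-2
i=1 t=4 v=6: → [1,10); WM=1
i=2 t=4 v=6: → [1,10); WM=1
i=3 t=0 v=7: → [0,10); WM=1
i=4 t=8 v=5: → [0,14); WM=5
i=5 t=14 v=3: → [14,20); WM=11
i=6 t=18 v=3: → [14,24); WM=15
i=7 t=8 v=7: DROP (t<15-3); WM=15
i=8 t=10 v=4: DROP (t<15-3); WM=15
i=9 t=18 v=2: → [14,24); WM=15
i=10 t=20 v=6: → [14,26); WM=17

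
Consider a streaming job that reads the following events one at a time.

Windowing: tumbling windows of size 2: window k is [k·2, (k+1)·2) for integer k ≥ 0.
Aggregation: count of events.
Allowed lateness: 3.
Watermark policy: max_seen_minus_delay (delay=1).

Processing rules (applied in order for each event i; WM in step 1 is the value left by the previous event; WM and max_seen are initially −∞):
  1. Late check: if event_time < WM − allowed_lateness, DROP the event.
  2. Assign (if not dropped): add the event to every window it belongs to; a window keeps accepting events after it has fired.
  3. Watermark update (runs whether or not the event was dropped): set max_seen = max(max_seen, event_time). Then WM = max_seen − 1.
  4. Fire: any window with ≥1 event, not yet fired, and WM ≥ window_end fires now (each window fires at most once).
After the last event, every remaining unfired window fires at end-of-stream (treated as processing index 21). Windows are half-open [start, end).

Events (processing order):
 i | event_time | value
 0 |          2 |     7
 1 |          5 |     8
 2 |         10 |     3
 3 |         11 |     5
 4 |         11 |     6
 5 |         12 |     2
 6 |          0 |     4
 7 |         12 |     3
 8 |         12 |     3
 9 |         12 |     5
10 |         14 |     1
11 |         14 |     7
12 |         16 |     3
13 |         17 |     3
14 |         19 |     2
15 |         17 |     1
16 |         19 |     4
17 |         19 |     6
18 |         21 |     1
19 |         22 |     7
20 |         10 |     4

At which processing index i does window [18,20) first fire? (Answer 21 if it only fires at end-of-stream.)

i=0 t=2 v=7: → [2,4); WM=1
i=1 t=5 v=8: → [4,6); WM=4; [2,4) fires=1
i=2 t=10 v=3: → [10,12); WM=9; [4,6) fires=1
i=3 t=11 v=5: → [10,12); WM=10
i=4 t=11 v=6: → [10,12); WM=10
i=5 t=12 v=2: → [12,14); WM=11
i=6 t=0 v=4: DROP (t<11-3); WM=11
i=7 t=12 v=3: → [12,14); WM=11
i=8 t=12 v=3: → [12,14); WM=11
i=9 t=12 v=5: → [12,14); WM=11
i=10 t=14 v=1: → [14,16); WM=13; [10,12) fires=3
i=11 t=14 v=7: → [14,16); WM=13
i=12 t=16 v=3: → [16,18); WM=15; [12,14) fires=4
i=13 t=17 v=3: → [16,18); WM=16; [14,16) fires=2
i=14 t=19 v=2: → [18,20); WM=18; [16,18) fires=2
i=15 t=17 v=1: → [16,18); WM=18
i=16 t=19 v=4: → [18,20); WM=18
i=17 t=19 v=6: → [18,20); WM=18
i=18 t=21 v=1: → [20,22); WM=20; [18,20) fires=3
i=19 t=22 v=7: → [22,24); WM=21
i=20 t=10 v=4: DROP (t<21-3); WM=21

18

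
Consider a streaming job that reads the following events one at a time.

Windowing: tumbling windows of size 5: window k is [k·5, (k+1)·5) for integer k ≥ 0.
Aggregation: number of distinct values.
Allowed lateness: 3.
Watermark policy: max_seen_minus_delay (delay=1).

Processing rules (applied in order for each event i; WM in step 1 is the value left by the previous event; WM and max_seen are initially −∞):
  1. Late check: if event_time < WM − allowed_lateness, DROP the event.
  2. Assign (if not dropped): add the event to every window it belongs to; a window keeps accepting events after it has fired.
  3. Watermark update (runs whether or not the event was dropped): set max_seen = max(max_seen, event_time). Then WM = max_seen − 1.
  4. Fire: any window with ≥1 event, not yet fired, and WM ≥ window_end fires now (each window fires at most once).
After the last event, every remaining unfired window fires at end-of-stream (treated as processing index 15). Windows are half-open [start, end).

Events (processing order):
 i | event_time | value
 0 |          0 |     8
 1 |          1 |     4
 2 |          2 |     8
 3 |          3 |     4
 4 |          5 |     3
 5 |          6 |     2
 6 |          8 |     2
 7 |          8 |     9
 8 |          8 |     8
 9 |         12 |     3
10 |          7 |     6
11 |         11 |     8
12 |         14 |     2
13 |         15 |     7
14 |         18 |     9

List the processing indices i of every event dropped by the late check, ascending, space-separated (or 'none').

i=0 t=0 v=8: → [0,5); WM=-1
i=1 t=1 v=4: → [0,5); WM=0
i=2 t=2 v=8: → [0,5); WM=1
i=3 t=3 v=4: → [0,5); WM=2
i=4 t=5 v=3: → [5,10); WM=4
i=5 t=6 v=2: → [5,10); WM=5; [0,5) fires=2
i=6 t=8 v=2: → [5,10); WM=7
i=7 t=8 v=9: → [5,10); WM=7
i=8 t=8 v=8: → [5,10); WM=7
i=9 t=12 v=3: → [10,15); WM=11; [5,10) fires=4
i=10 t=7 v=6: DROP (t<11-3); WM=11
i=11 t=11 v=8: → [10,15); WM=11
i=12 t=14 v=2: → [10,15); WM=13
i=13 t=15 v=7: → [15,20); WM=14
i=14 t=18 v=9: → [15,20); WM=17; [10,15) fires=3

10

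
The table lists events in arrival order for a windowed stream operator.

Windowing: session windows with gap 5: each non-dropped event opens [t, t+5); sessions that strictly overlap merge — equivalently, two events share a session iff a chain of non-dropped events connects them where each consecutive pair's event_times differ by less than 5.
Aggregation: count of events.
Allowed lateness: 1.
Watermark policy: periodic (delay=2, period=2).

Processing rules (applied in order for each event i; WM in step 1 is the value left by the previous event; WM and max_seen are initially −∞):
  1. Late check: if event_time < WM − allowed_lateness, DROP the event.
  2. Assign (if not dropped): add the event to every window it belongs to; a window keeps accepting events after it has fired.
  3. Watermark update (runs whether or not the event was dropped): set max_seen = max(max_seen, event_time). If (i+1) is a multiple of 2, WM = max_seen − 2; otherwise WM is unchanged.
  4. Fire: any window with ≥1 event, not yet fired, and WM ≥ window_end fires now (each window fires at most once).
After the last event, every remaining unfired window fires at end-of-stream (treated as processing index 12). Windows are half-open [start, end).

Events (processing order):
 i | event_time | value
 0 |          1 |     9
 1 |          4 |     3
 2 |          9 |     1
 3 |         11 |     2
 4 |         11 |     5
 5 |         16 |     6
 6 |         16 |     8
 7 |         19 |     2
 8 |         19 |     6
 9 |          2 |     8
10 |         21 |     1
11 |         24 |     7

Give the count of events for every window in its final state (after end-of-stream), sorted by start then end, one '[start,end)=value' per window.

i=0 t=1 v=9: → [1,6); WM=−∞
i=1 t=4 v=3: → [1,9); WM=2
i=2 t=9 v=1: → [9,14); WM=2
i=3 t=11 v=2: → [9,16); WM=9
i=4 t=11 v=5: → [9,16); WM=9
i=5 t=16 v=6: → [16,21); WM=14
i=6 t=16 v=8: → [16,21); WM=14
i=7 t=19 v=2: → [16,24); WM=17
i=8 t=19 v=6: → [16,24); WM=17
i=9 t=2 v=8: DROP (t<17-1); WM=17
i=10 t=21 v=1: → [16,26); WM=17
i=11 t=24 v=7: → [16,29); WM=22

[1,9)=2 [9,16)=3 [16,29)=6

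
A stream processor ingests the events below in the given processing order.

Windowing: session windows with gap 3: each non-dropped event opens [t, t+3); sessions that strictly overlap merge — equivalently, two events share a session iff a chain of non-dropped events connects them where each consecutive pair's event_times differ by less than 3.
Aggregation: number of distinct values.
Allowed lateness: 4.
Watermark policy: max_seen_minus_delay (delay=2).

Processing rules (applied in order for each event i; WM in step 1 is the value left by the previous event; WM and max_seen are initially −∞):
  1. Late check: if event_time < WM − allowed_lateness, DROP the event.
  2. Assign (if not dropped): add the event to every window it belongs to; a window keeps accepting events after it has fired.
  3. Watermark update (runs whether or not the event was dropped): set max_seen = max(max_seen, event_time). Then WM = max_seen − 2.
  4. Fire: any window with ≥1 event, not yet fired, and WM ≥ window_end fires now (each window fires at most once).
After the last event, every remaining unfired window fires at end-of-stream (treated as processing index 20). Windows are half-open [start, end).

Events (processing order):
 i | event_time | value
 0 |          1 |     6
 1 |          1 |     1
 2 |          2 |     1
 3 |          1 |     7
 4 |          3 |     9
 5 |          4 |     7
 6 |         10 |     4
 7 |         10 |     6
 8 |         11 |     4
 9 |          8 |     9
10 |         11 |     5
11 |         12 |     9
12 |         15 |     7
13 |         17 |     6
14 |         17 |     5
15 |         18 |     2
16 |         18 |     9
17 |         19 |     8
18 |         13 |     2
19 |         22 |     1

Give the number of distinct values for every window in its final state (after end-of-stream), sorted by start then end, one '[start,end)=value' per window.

i=0 t=1 v=6: → [1,4); WM=-1
i=1 t=1 v=1: → [1,4); WM=-1
i=2 t=2 v=1: → [1,5); WM=0
i=3 t=1 v=7: → [1,5); WM=0
i=4 t=3 v=9: → [1,6); WM=1
i=5 t=4 v=7: → [1,7); WM=2
i=6 t=10 v=4: → [10,13); WM=8
i=7 t=10 v=6: → [10,13); WM=8
i=8 t=11 v=4: → [10,14); WM=9
i=9 t=8 v=9: → [8,14); WM=9
i=10 t=11 v=5: → [8,14); WM=9
i=11 t=12 v=9: → [8,15); WM=10
i=12 t=15 v=7: → [15,18); WM=13
i=13 t=17 v=6: → [15,20); WM=15
i=14 t=17 v=5: → [15,20); WM=15
i=15 t=18 v=2: → [15,21); WM=16
i=16 t=18 v=9: → [15,21); WM=16
i=17 t=19 v=8: → [15,22); WM=17
i=18 t=13 v=2: → [8,22); WM=17
i=19 t=22 v=1: → [22,25); WM=20

[1,7)=4 [8,22)=7 [22,25)=1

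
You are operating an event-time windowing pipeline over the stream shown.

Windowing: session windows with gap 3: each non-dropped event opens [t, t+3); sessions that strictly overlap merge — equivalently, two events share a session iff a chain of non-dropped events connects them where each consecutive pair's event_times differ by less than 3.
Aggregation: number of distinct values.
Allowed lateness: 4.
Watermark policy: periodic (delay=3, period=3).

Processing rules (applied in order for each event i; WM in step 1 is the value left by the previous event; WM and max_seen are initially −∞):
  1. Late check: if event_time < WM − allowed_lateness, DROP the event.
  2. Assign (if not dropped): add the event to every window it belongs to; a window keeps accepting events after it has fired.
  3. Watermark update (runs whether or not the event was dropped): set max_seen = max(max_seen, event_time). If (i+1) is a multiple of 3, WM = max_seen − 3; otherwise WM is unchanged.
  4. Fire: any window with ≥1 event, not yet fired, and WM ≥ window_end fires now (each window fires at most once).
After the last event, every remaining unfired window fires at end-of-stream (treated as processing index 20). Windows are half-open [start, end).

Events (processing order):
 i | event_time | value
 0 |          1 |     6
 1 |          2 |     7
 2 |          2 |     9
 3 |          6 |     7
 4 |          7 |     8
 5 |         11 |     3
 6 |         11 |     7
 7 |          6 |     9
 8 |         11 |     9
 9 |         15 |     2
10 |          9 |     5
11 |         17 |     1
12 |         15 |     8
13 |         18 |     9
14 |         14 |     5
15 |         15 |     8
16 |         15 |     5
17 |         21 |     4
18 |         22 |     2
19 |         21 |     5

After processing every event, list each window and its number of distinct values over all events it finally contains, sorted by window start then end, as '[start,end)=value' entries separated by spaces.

[1,5)=3 [6,14)=5 [14,21)=5 [21,25)=3

i=0 t=1 v=6: → [1,4); WM=−∞
i=1 t=2 v=7: → [1,5); WM=−∞
i=2 t=2 v=9: → [1,5); WM=-1
i=3 t=6 v=7: → [6,9); WM=-1
i=4 t=7 v=8: → [6,10); WM=-1
i=5 t=11 v=3: → [11,14); WM=8
i=6 t=11 v=7: → [11,14); WM=8
i=7 t=6 v=9: → [6,10); WM=8
i=8 t=11 v=9: → [11,14); WM=8
i=9 t=15 v=2: → [15,18); WM=8
i=10 t=9 v=5: → [6,14); WM=8
i=11 t=17 v=1: → [15,20); WM=14
i=12 t=15 v=8: → [15,20); WM=14
i=13 t=18 v=9: → [15,21); WM=14
i=14 t=14 v=5: → [14,21); WM=15
i=15 t=15 v=8: → [14,21); WM=15
i=16 t=15 v=5: → [14,21); WM=15
i=17 t=21 v=4: → [21,24); WM=18
i=18 t=22 v=2: → [21,25); WM=18
i=19 t=21 v=5: → [21,25); WM=18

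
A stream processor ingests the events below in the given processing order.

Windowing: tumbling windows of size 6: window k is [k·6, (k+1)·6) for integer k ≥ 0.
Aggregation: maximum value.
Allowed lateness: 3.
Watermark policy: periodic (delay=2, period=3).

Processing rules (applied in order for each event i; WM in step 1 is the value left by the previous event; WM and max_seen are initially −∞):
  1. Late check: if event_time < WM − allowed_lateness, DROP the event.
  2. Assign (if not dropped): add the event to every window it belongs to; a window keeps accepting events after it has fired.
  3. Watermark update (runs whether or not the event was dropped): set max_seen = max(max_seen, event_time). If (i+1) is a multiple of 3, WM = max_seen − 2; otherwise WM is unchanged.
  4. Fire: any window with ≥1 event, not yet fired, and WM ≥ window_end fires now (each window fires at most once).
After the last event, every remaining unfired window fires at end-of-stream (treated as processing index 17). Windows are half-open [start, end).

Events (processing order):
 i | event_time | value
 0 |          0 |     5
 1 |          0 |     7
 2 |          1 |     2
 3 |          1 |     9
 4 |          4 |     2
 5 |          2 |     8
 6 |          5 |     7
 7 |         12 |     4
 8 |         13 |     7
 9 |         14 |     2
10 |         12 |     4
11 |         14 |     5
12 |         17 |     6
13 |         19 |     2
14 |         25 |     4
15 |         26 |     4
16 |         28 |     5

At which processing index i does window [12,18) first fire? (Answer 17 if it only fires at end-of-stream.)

14

i=0 t=0 v=5: → [0,6); WM=−∞
i=1 t=0 v=7: → [0,6); WM=−∞
i=2 t=1 v=2: → [0,6); WM=-1
i=3 t=1 v=9: → [0,6); WM=-1
i=4 t=4 v=2: → [0,6); WM=-1
i=5 t=2 v=8: → [0,6); WM=2
i=6 t=5 v=7: → [0,6); WM=2
i=7 t=12 v=4: → [12,18); WM=2
i=8 t=13 v=7: → [12,18); WM=11; [0,6) fires=9
i=9 t=14 v=2: → [12,18); WM=11
i=10 t=12 v=4: → [12,18); WM=11
i=11 t=14 v=5: → [12,18); WM=12
i=12 t=17 v=6: → [12,18); WM=12
i=13 t=19 v=2: → [18,24); WM=12
i=14 t=25 v=4: → [24,30); WM=23; [12,18) fires=7
i=15 t=26 v=4: → [24,30); WM=23
i=16 t=28 v=5: → [24,30); WM=23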